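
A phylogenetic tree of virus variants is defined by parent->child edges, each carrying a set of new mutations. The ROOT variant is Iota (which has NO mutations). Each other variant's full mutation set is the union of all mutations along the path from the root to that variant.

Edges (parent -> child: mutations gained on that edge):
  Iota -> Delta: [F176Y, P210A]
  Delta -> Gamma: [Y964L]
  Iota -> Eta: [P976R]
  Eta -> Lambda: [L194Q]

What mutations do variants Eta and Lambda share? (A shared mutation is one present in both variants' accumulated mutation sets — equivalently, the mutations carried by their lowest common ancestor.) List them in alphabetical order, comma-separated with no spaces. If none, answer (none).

Answer: P976R

Derivation:
Accumulating mutations along path to Eta:
  At Iota: gained [] -> total []
  At Eta: gained ['P976R'] -> total ['P976R']
Mutations(Eta) = ['P976R']
Accumulating mutations along path to Lambda:
  At Iota: gained [] -> total []
  At Eta: gained ['P976R'] -> total ['P976R']
  At Lambda: gained ['L194Q'] -> total ['L194Q', 'P976R']
Mutations(Lambda) = ['L194Q', 'P976R']
Intersection: ['P976R'] ∩ ['L194Q', 'P976R'] = ['P976R']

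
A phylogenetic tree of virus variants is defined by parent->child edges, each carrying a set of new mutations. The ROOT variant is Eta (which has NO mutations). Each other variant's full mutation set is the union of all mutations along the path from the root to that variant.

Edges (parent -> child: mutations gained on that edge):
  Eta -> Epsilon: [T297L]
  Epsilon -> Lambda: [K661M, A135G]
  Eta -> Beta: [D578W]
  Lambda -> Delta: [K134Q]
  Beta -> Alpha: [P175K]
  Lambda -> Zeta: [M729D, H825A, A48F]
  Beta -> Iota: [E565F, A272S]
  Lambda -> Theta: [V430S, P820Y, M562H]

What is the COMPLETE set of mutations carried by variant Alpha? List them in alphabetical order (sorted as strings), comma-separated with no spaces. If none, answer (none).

At Eta: gained [] -> total []
At Beta: gained ['D578W'] -> total ['D578W']
At Alpha: gained ['P175K'] -> total ['D578W', 'P175K']

Answer: D578W,P175K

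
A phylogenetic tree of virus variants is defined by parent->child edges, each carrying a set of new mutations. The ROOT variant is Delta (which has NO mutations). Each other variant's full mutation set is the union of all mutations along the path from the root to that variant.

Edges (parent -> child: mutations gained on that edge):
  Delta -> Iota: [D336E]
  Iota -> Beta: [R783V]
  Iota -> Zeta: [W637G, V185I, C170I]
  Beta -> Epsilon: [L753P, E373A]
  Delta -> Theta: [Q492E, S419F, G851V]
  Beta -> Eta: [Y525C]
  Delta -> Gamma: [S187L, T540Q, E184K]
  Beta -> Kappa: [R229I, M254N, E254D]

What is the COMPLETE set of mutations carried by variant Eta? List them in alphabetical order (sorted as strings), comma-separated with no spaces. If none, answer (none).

Answer: D336E,R783V,Y525C

Derivation:
At Delta: gained [] -> total []
At Iota: gained ['D336E'] -> total ['D336E']
At Beta: gained ['R783V'] -> total ['D336E', 'R783V']
At Eta: gained ['Y525C'] -> total ['D336E', 'R783V', 'Y525C']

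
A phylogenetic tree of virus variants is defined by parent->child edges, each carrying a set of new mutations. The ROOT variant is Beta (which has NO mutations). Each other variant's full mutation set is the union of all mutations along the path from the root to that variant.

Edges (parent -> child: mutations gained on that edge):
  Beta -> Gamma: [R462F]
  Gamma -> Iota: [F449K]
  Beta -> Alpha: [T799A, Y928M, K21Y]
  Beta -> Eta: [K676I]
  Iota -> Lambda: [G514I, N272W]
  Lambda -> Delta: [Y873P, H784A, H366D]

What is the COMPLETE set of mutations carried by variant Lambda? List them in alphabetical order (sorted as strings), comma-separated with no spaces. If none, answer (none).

At Beta: gained [] -> total []
At Gamma: gained ['R462F'] -> total ['R462F']
At Iota: gained ['F449K'] -> total ['F449K', 'R462F']
At Lambda: gained ['G514I', 'N272W'] -> total ['F449K', 'G514I', 'N272W', 'R462F']

Answer: F449K,G514I,N272W,R462F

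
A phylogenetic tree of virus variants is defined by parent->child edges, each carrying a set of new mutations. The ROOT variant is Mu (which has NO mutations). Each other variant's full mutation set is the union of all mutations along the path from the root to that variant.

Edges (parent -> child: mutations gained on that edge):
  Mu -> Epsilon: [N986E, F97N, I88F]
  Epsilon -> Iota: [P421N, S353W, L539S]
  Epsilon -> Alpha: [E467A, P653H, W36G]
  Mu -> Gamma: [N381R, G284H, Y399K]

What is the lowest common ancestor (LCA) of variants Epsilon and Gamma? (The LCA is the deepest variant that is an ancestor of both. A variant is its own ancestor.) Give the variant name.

Path from root to Epsilon: Mu -> Epsilon
  ancestors of Epsilon: {Mu, Epsilon}
Path from root to Gamma: Mu -> Gamma
  ancestors of Gamma: {Mu, Gamma}
Common ancestors: {Mu}
Walk up from Gamma: Gamma (not in ancestors of Epsilon), Mu (in ancestors of Epsilon)
Deepest common ancestor (LCA) = Mu

Answer: Mu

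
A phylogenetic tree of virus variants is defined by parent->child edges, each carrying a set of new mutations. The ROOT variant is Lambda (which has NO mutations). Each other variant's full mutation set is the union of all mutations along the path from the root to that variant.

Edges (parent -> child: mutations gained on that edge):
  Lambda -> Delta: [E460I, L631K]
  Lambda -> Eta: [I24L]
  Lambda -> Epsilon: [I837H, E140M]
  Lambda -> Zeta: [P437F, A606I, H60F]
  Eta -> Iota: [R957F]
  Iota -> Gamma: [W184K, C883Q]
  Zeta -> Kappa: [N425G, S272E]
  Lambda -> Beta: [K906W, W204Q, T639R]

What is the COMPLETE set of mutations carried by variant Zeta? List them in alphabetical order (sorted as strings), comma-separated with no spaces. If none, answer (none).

Answer: A606I,H60F,P437F

Derivation:
At Lambda: gained [] -> total []
At Zeta: gained ['P437F', 'A606I', 'H60F'] -> total ['A606I', 'H60F', 'P437F']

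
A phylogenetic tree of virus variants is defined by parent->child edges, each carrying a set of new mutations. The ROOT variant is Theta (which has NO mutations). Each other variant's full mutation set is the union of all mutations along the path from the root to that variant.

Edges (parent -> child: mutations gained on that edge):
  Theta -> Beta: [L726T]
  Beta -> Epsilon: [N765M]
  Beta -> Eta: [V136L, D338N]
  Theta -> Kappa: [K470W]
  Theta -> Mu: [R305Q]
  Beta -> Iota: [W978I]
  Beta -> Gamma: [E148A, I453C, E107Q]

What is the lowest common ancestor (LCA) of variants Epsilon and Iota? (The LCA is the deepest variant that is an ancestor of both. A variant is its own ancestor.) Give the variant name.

Answer: Beta

Derivation:
Path from root to Epsilon: Theta -> Beta -> Epsilon
  ancestors of Epsilon: {Theta, Beta, Epsilon}
Path from root to Iota: Theta -> Beta -> Iota
  ancestors of Iota: {Theta, Beta, Iota}
Common ancestors: {Theta, Beta}
Walk up from Iota: Iota (not in ancestors of Epsilon), Beta (in ancestors of Epsilon), Theta (in ancestors of Epsilon)
Deepest common ancestor (LCA) = Beta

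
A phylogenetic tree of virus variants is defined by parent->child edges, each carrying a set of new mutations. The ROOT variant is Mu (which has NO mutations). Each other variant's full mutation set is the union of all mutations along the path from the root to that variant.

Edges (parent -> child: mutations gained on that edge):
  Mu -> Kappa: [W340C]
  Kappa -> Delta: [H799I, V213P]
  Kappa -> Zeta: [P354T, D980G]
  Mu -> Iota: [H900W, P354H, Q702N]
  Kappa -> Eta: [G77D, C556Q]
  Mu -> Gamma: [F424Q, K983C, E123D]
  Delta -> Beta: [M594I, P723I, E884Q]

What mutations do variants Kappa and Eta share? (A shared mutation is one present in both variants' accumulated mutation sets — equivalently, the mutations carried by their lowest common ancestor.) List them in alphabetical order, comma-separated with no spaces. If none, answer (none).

Accumulating mutations along path to Kappa:
  At Mu: gained [] -> total []
  At Kappa: gained ['W340C'] -> total ['W340C']
Mutations(Kappa) = ['W340C']
Accumulating mutations along path to Eta:
  At Mu: gained [] -> total []
  At Kappa: gained ['W340C'] -> total ['W340C']
  At Eta: gained ['G77D', 'C556Q'] -> total ['C556Q', 'G77D', 'W340C']
Mutations(Eta) = ['C556Q', 'G77D', 'W340C']
Intersection: ['W340C'] ∩ ['C556Q', 'G77D', 'W340C'] = ['W340C']

Answer: W340C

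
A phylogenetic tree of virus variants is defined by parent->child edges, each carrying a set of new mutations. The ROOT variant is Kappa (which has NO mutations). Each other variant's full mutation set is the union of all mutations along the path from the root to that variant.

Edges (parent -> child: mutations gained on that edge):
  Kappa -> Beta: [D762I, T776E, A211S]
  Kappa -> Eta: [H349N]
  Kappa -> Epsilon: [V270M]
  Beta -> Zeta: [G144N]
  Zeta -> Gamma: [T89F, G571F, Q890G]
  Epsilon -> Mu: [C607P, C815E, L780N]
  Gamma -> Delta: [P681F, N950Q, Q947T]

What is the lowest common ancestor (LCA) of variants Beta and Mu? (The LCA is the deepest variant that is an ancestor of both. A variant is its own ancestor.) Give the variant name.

Answer: Kappa

Derivation:
Path from root to Beta: Kappa -> Beta
  ancestors of Beta: {Kappa, Beta}
Path from root to Mu: Kappa -> Epsilon -> Mu
  ancestors of Mu: {Kappa, Epsilon, Mu}
Common ancestors: {Kappa}
Walk up from Mu: Mu (not in ancestors of Beta), Epsilon (not in ancestors of Beta), Kappa (in ancestors of Beta)
Deepest common ancestor (LCA) = Kappa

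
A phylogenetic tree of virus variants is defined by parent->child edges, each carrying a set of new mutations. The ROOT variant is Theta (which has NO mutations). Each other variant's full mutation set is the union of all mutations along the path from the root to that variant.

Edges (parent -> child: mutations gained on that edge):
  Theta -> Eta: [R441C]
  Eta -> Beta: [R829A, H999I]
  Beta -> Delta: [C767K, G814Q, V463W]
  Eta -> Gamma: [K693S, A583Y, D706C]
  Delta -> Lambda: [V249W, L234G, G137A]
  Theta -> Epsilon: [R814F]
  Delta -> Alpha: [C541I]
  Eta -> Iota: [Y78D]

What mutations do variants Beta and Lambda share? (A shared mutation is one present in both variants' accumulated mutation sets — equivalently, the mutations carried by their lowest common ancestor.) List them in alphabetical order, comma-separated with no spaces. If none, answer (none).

Answer: H999I,R441C,R829A

Derivation:
Accumulating mutations along path to Beta:
  At Theta: gained [] -> total []
  At Eta: gained ['R441C'] -> total ['R441C']
  At Beta: gained ['R829A', 'H999I'] -> total ['H999I', 'R441C', 'R829A']
Mutations(Beta) = ['H999I', 'R441C', 'R829A']
Accumulating mutations along path to Lambda:
  At Theta: gained [] -> total []
  At Eta: gained ['R441C'] -> total ['R441C']
  At Beta: gained ['R829A', 'H999I'] -> total ['H999I', 'R441C', 'R829A']
  At Delta: gained ['C767K', 'G814Q', 'V463W'] -> total ['C767K', 'G814Q', 'H999I', 'R441C', 'R829A', 'V463W']
  At Lambda: gained ['V249W', 'L234G', 'G137A'] -> total ['C767K', 'G137A', 'G814Q', 'H999I', 'L234G', 'R441C', 'R829A', 'V249W', 'V463W']
Mutations(Lambda) = ['C767K', 'G137A', 'G814Q', 'H999I', 'L234G', 'R441C', 'R829A', 'V249W', 'V463W']
Intersection: ['H999I', 'R441C', 'R829A'] ∩ ['C767K', 'G137A', 'G814Q', 'H999I', 'L234G', 'R441C', 'R829A', 'V249W', 'V463W'] = ['H999I', 'R441C', 'R829A']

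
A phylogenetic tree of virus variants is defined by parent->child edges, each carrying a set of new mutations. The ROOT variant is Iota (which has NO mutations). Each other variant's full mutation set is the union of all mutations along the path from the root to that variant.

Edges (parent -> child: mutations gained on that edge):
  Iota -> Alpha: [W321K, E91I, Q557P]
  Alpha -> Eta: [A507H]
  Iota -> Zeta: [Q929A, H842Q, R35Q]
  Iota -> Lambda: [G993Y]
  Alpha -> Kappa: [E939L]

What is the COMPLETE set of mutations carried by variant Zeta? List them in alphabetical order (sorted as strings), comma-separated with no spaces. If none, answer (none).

At Iota: gained [] -> total []
At Zeta: gained ['Q929A', 'H842Q', 'R35Q'] -> total ['H842Q', 'Q929A', 'R35Q']

Answer: H842Q,Q929A,R35Q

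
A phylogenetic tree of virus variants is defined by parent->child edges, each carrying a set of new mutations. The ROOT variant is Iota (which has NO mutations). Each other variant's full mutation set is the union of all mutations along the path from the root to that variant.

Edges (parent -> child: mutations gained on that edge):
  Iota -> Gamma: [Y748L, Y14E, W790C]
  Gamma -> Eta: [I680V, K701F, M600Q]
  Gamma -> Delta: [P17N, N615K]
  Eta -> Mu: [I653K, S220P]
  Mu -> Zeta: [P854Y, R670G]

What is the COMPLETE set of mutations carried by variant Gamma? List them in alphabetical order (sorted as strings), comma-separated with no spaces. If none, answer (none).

At Iota: gained [] -> total []
At Gamma: gained ['Y748L', 'Y14E', 'W790C'] -> total ['W790C', 'Y14E', 'Y748L']

Answer: W790C,Y14E,Y748L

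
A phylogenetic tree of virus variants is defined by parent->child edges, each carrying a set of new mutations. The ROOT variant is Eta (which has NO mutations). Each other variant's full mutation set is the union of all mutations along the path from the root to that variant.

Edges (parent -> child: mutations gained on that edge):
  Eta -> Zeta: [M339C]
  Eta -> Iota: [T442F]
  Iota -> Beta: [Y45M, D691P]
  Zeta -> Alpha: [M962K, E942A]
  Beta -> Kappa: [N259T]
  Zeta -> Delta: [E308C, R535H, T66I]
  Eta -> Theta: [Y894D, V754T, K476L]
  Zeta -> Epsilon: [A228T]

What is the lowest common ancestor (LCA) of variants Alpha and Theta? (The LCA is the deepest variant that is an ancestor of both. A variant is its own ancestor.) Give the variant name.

Path from root to Alpha: Eta -> Zeta -> Alpha
  ancestors of Alpha: {Eta, Zeta, Alpha}
Path from root to Theta: Eta -> Theta
  ancestors of Theta: {Eta, Theta}
Common ancestors: {Eta}
Walk up from Theta: Theta (not in ancestors of Alpha), Eta (in ancestors of Alpha)
Deepest common ancestor (LCA) = Eta

Answer: Eta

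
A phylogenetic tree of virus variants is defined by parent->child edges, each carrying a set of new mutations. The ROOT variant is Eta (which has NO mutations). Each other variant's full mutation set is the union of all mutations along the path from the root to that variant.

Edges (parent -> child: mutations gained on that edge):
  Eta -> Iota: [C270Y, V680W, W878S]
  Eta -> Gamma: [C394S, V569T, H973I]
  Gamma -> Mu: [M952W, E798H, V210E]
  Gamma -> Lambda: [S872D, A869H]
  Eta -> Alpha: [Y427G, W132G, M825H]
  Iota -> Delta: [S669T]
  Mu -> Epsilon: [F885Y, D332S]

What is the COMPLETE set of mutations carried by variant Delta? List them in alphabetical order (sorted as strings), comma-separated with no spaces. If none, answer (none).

At Eta: gained [] -> total []
At Iota: gained ['C270Y', 'V680W', 'W878S'] -> total ['C270Y', 'V680W', 'W878S']
At Delta: gained ['S669T'] -> total ['C270Y', 'S669T', 'V680W', 'W878S']

Answer: C270Y,S669T,V680W,W878S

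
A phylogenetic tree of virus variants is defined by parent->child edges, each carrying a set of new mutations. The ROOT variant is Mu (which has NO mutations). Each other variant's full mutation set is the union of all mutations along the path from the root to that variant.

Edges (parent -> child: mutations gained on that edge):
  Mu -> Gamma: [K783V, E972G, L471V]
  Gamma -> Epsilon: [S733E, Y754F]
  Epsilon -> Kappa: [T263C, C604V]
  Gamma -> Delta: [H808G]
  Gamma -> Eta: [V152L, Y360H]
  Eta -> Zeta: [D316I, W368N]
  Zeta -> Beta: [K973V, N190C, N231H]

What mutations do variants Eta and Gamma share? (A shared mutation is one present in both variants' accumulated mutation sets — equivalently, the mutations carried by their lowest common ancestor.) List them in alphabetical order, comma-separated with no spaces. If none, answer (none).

Accumulating mutations along path to Eta:
  At Mu: gained [] -> total []
  At Gamma: gained ['K783V', 'E972G', 'L471V'] -> total ['E972G', 'K783V', 'L471V']
  At Eta: gained ['V152L', 'Y360H'] -> total ['E972G', 'K783V', 'L471V', 'V152L', 'Y360H']
Mutations(Eta) = ['E972G', 'K783V', 'L471V', 'V152L', 'Y360H']
Accumulating mutations along path to Gamma:
  At Mu: gained [] -> total []
  At Gamma: gained ['K783V', 'E972G', 'L471V'] -> total ['E972G', 'K783V', 'L471V']
Mutations(Gamma) = ['E972G', 'K783V', 'L471V']
Intersection: ['E972G', 'K783V', 'L471V', 'V152L', 'Y360H'] ∩ ['E972G', 'K783V', 'L471V'] = ['E972G', 'K783V', 'L471V']

Answer: E972G,K783V,L471V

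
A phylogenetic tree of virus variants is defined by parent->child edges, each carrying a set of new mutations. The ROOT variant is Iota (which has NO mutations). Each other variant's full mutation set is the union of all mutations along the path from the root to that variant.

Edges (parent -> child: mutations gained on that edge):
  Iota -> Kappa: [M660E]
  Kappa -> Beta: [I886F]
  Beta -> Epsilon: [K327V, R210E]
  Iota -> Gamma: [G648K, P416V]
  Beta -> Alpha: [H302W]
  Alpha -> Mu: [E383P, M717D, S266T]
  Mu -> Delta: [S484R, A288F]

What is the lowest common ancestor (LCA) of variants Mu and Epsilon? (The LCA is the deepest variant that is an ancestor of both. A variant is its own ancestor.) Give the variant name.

Answer: Beta

Derivation:
Path from root to Mu: Iota -> Kappa -> Beta -> Alpha -> Mu
  ancestors of Mu: {Iota, Kappa, Beta, Alpha, Mu}
Path from root to Epsilon: Iota -> Kappa -> Beta -> Epsilon
  ancestors of Epsilon: {Iota, Kappa, Beta, Epsilon}
Common ancestors: {Iota, Kappa, Beta}
Walk up from Epsilon: Epsilon (not in ancestors of Mu), Beta (in ancestors of Mu), Kappa (in ancestors of Mu), Iota (in ancestors of Mu)
Deepest common ancestor (LCA) = Beta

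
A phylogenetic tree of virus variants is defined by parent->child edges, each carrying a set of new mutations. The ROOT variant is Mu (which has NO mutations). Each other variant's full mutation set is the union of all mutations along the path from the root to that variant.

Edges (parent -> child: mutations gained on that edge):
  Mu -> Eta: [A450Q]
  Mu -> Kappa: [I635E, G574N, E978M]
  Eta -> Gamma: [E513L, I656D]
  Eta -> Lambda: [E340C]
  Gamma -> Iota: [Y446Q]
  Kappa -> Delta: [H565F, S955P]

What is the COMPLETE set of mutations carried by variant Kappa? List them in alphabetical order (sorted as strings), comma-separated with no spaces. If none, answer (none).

At Mu: gained [] -> total []
At Kappa: gained ['I635E', 'G574N', 'E978M'] -> total ['E978M', 'G574N', 'I635E']

Answer: E978M,G574N,I635E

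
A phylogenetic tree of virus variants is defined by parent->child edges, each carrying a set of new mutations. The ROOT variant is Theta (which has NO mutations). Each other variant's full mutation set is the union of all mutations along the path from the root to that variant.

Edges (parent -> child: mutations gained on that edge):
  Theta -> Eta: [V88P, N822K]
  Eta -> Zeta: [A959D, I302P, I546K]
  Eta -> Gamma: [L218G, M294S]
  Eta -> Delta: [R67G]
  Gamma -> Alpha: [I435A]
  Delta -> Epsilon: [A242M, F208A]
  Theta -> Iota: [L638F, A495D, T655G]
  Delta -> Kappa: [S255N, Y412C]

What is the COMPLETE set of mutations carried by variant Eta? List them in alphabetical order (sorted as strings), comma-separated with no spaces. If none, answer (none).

At Theta: gained [] -> total []
At Eta: gained ['V88P', 'N822K'] -> total ['N822K', 'V88P']

Answer: N822K,V88P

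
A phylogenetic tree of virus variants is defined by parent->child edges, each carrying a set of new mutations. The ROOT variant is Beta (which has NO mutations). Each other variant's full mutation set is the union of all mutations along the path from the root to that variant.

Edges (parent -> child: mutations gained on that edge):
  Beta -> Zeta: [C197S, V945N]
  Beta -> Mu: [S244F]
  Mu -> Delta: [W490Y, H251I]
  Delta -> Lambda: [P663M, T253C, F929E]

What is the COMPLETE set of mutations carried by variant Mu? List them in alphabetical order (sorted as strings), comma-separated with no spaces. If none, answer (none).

Answer: S244F

Derivation:
At Beta: gained [] -> total []
At Mu: gained ['S244F'] -> total ['S244F']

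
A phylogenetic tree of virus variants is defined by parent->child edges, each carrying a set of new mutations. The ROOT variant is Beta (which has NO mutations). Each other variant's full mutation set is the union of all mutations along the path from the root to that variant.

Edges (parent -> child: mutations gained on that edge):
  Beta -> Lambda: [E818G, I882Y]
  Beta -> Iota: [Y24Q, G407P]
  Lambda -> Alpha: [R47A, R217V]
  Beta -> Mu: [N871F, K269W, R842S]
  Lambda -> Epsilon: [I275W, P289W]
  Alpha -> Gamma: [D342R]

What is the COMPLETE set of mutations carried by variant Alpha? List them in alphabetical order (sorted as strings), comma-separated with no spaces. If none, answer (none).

Answer: E818G,I882Y,R217V,R47A

Derivation:
At Beta: gained [] -> total []
At Lambda: gained ['E818G', 'I882Y'] -> total ['E818G', 'I882Y']
At Alpha: gained ['R47A', 'R217V'] -> total ['E818G', 'I882Y', 'R217V', 'R47A']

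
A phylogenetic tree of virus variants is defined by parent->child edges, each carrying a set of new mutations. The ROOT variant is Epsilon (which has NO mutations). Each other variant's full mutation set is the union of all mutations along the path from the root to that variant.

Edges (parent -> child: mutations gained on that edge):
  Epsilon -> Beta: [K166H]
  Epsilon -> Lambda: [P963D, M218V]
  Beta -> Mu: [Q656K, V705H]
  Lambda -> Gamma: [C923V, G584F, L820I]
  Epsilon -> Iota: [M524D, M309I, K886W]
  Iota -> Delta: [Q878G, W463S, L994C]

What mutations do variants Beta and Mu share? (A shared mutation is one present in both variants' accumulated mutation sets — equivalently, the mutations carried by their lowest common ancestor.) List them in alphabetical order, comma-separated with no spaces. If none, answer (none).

Accumulating mutations along path to Beta:
  At Epsilon: gained [] -> total []
  At Beta: gained ['K166H'] -> total ['K166H']
Mutations(Beta) = ['K166H']
Accumulating mutations along path to Mu:
  At Epsilon: gained [] -> total []
  At Beta: gained ['K166H'] -> total ['K166H']
  At Mu: gained ['Q656K', 'V705H'] -> total ['K166H', 'Q656K', 'V705H']
Mutations(Mu) = ['K166H', 'Q656K', 'V705H']
Intersection: ['K166H'] ∩ ['K166H', 'Q656K', 'V705H'] = ['K166H']

Answer: K166H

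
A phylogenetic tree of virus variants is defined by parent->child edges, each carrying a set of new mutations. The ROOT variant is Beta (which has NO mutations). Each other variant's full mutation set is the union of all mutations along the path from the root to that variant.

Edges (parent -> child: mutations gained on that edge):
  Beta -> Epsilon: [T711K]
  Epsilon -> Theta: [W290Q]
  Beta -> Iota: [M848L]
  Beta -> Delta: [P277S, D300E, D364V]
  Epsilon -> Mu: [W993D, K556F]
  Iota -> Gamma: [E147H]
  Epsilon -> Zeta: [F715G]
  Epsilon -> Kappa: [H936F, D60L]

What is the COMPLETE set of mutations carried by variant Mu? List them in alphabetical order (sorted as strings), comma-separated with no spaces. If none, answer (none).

At Beta: gained [] -> total []
At Epsilon: gained ['T711K'] -> total ['T711K']
At Mu: gained ['W993D', 'K556F'] -> total ['K556F', 'T711K', 'W993D']

Answer: K556F,T711K,W993D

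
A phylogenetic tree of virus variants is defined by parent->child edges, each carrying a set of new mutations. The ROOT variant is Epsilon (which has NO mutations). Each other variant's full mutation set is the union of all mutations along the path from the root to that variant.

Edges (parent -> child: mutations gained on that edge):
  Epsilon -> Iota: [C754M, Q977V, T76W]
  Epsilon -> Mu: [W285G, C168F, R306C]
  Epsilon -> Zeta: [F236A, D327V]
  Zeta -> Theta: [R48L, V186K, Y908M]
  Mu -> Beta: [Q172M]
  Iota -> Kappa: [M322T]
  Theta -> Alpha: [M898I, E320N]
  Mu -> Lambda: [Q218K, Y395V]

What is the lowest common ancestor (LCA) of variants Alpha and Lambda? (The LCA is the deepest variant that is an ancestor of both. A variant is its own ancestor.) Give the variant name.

Path from root to Alpha: Epsilon -> Zeta -> Theta -> Alpha
  ancestors of Alpha: {Epsilon, Zeta, Theta, Alpha}
Path from root to Lambda: Epsilon -> Mu -> Lambda
  ancestors of Lambda: {Epsilon, Mu, Lambda}
Common ancestors: {Epsilon}
Walk up from Lambda: Lambda (not in ancestors of Alpha), Mu (not in ancestors of Alpha), Epsilon (in ancestors of Alpha)
Deepest common ancestor (LCA) = Epsilon

Answer: Epsilon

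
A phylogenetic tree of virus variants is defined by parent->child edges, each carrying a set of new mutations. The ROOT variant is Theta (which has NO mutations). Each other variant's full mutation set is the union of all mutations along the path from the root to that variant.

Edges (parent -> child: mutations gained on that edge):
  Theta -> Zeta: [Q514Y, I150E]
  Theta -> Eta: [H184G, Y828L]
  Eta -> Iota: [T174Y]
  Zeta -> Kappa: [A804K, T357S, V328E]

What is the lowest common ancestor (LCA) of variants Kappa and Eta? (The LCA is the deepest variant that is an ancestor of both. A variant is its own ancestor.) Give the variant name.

Answer: Theta

Derivation:
Path from root to Kappa: Theta -> Zeta -> Kappa
  ancestors of Kappa: {Theta, Zeta, Kappa}
Path from root to Eta: Theta -> Eta
  ancestors of Eta: {Theta, Eta}
Common ancestors: {Theta}
Walk up from Eta: Eta (not in ancestors of Kappa), Theta (in ancestors of Kappa)
Deepest common ancestor (LCA) = Theta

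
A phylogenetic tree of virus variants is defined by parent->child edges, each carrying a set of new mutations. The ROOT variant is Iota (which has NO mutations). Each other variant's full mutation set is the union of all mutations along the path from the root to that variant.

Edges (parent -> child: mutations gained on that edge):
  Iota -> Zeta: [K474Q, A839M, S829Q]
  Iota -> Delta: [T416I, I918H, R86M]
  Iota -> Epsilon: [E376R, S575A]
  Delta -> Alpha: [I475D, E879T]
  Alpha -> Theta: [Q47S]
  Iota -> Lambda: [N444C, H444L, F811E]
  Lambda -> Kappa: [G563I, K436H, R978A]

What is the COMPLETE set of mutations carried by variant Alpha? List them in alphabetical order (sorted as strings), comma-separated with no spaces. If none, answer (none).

At Iota: gained [] -> total []
At Delta: gained ['T416I', 'I918H', 'R86M'] -> total ['I918H', 'R86M', 'T416I']
At Alpha: gained ['I475D', 'E879T'] -> total ['E879T', 'I475D', 'I918H', 'R86M', 'T416I']

Answer: E879T,I475D,I918H,R86M,T416I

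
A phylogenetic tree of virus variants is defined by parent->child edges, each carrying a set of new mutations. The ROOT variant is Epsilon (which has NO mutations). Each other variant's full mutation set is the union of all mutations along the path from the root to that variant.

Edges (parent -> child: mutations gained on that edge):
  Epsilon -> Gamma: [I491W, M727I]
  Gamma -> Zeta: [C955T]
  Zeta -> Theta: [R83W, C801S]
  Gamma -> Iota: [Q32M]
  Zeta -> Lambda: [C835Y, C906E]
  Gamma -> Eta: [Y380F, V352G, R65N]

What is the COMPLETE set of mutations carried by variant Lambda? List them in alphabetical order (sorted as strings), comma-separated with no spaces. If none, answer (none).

At Epsilon: gained [] -> total []
At Gamma: gained ['I491W', 'M727I'] -> total ['I491W', 'M727I']
At Zeta: gained ['C955T'] -> total ['C955T', 'I491W', 'M727I']
At Lambda: gained ['C835Y', 'C906E'] -> total ['C835Y', 'C906E', 'C955T', 'I491W', 'M727I']

Answer: C835Y,C906E,C955T,I491W,M727I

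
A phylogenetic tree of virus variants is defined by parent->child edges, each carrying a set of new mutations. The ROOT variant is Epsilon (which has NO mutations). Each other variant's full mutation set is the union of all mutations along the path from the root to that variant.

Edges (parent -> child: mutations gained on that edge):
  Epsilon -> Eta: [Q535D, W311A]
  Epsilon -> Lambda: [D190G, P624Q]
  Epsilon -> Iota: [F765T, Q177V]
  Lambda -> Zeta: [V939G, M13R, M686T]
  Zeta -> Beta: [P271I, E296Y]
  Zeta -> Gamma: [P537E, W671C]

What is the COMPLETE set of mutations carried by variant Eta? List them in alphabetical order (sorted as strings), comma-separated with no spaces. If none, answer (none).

Answer: Q535D,W311A

Derivation:
At Epsilon: gained [] -> total []
At Eta: gained ['Q535D', 'W311A'] -> total ['Q535D', 'W311A']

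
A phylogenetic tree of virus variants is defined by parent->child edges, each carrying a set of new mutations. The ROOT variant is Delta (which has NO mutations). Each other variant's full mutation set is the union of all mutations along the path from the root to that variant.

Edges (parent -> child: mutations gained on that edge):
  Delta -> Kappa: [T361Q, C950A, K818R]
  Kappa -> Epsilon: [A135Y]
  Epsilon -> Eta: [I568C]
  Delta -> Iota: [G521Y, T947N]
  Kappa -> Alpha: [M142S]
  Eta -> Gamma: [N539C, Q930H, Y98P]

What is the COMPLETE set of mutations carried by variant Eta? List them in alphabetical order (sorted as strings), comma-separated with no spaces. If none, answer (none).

At Delta: gained [] -> total []
At Kappa: gained ['T361Q', 'C950A', 'K818R'] -> total ['C950A', 'K818R', 'T361Q']
At Epsilon: gained ['A135Y'] -> total ['A135Y', 'C950A', 'K818R', 'T361Q']
At Eta: gained ['I568C'] -> total ['A135Y', 'C950A', 'I568C', 'K818R', 'T361Q']

Answer: A135Y,C950A,I568C,K818R,T361Q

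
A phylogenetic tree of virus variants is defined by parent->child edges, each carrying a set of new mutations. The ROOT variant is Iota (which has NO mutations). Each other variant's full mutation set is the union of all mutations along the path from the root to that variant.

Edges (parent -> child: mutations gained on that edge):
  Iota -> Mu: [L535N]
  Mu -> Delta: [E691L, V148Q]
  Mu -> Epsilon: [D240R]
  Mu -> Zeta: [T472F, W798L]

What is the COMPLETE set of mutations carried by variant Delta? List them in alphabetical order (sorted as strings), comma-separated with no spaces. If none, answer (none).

At Iota: gained [] -> total []
At Mu: gained ['L535N'] -> total ['L535N']
At Delta: gained ['E691L', 'V148Q'] -> total ['E691L', 'L535N', 'V148Q']

Answer: E691L,L535N,V148Q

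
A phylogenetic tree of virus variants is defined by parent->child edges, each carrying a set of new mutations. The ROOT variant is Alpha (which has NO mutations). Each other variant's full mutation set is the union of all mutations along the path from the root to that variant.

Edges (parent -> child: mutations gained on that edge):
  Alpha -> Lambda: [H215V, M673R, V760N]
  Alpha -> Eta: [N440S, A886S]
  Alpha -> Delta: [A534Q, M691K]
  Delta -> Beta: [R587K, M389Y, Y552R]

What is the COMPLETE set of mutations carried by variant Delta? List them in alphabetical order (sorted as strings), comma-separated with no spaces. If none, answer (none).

Answer: A534Q,M691K

Derivation:
At Alpha: gained [] -> total []
At Delta: gained ['A534Q', 'M691K'] -> total ['A534Q', 'M691K']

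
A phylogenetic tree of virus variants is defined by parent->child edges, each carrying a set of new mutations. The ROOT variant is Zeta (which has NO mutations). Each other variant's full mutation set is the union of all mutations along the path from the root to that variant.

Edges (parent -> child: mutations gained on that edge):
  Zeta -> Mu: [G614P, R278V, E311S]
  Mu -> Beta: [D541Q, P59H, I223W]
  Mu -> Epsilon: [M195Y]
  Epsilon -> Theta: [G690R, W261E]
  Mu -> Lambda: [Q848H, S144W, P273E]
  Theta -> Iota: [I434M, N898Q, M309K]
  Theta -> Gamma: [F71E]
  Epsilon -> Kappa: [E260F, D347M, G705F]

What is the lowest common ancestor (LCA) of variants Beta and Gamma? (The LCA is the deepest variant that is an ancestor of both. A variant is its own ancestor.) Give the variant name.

Answer: Mu

Derivation:
Path from root to Beta: Zeta -> Mu -> Beta
  ancestors of Beta: {Zeta, Mu, Beta}
Path from root to Gamma: Zeta -> Mu -> Epsilon -> Theta -> Gamma
  ancestors of Gamma: {Zeta, Mu, Epsilon, Theta, Gamma}
Common ancestors: {Zeta, Mu}
Walk up from Gamma: Gamma (not in ancestors of Beta), Theta (not in ancestors of Beta), Epsilon (not in ancestors of Beta), Mu (in ancestors of Beta), Zeta (in ancestors of Beta)
Deepest common ancestor (LCA) = Mu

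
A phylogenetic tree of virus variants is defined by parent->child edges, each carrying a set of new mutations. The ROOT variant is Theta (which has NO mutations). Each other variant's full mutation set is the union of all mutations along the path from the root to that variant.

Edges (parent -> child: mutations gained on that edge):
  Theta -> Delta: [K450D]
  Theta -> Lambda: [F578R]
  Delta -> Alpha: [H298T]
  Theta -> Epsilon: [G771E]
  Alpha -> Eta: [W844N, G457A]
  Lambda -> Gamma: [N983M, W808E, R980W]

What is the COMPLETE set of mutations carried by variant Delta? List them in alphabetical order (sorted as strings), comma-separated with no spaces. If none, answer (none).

Answer: K450D

Derivation:
At Theta: gained [] -> total []
At Delta: gained ['K450D'] -> total ['K450D']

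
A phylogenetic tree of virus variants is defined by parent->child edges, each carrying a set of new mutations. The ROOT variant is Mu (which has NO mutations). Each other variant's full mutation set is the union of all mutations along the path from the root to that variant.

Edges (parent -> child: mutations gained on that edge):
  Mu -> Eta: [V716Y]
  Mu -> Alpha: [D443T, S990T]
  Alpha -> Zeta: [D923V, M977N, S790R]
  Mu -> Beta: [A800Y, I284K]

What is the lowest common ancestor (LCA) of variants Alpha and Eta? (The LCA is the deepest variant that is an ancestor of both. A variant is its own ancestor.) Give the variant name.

Path from root to Alpha: Mu -> Alpha
  ancestors of Alpha: {Mu, Alpha}
Path from root to Eta: Mu -> Eta
  ancestors of Eta: {Mu, Eta}
Common ancestors: {Mu}
Walk up from Eta: Eta (not in ancestors of Alpha), Mu (in ancestors of Alpha)
Deepest common ancestor (LCA) = Mu

Answer: Mu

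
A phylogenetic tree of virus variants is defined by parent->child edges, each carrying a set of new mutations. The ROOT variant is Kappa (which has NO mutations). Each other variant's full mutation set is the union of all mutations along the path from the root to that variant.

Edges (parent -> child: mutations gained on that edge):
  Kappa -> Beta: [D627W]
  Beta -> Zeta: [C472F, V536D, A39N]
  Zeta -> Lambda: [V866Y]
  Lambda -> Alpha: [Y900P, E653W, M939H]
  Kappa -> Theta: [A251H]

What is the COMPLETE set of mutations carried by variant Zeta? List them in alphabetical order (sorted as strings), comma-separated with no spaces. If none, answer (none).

Answer: A39N,C472F,D627W,V536D

Derivation:
At Kappa: gained [] -> total []
At Beta: gained ['D627W'] -> total ['D627W']
At Zeta: gained ['C472F', 'V536D', 'A39N'] -> total ['A39N', 'C472F', 'D627W', 'V536D']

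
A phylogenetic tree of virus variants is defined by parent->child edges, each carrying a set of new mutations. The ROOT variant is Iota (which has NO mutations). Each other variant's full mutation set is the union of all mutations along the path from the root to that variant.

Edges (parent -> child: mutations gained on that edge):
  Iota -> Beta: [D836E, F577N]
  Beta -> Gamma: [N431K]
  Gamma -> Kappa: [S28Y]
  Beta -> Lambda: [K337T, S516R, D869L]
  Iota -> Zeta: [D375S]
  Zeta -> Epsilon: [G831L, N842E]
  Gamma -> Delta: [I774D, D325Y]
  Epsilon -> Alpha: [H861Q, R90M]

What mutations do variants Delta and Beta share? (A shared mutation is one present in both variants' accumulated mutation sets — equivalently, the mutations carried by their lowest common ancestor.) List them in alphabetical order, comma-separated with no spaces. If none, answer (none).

Accumulating mutations along path to Delta:
  At Iota: gained [] -> total []
  At Beta: gained ['D836E', 'F577N'] -> total ['D836E', 'F577N']
  At Gamma: gained ['N431K'] -> total ['D836E', 'F577N', 'N431K']
  At Delta: gained ['I774D', 'D325Y'] -> total ['D325Y', 'D836E', 'F577N', 'I774D', 'N431K']
Mutations(Delta) = ['D325Y', 'D836E', 'F577N', 'I774D', 'N431K']
Accumulating mutations along path to Beta:
  At Iota: gained [] -> total []
  At Beta: gained ['D836E', 'F577N'] -> total ['D836E', 'F577N']
Mutations(Beta) = ['D836E', 'F577N']
Intersection: ['D325Y', 'D836E', 'F577N', 'I774D', 'N431K'] ∩ ['D836E', 'F577N'] = ['D836E', 'F577N']

Answer: D836E,F577N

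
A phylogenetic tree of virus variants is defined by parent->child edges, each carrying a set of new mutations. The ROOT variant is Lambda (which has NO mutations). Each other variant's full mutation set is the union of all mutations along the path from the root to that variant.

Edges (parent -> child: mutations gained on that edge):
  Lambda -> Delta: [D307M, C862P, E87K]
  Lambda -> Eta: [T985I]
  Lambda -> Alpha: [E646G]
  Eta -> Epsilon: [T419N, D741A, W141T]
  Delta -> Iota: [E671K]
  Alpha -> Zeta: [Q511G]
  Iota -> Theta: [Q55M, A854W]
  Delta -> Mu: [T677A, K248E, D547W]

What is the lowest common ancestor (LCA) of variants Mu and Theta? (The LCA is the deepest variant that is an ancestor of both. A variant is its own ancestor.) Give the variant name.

Path from root to Mu: Lambda -> Delta -> Mu
  ancestors of Mu: {Lambda, Delta, Mu}
Path from root to Theta: Lambda -> Delta -> Iota -> Theta
  ancestors of Theta: {Lambda, Delta, Iota, Theta}
Common ancestors: {Lambda, Delta}
Walk up from Theta: Theta (not in ancestors of Mu), Iota (not in ancestors of Mu), Delta (in ancestors of Mu), Lambda (in ancestors of Mu)
Deepest common ancestor (LCA) = Delta

Answer: Delta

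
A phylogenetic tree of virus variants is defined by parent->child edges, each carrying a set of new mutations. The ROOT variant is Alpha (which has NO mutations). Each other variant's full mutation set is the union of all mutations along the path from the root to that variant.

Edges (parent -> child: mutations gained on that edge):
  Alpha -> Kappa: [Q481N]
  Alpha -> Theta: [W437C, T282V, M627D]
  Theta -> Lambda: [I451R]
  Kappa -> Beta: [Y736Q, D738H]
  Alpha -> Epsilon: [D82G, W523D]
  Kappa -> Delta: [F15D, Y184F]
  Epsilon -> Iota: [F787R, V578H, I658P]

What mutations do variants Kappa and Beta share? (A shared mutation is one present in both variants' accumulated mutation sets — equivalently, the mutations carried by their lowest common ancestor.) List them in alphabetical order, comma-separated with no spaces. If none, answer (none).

Answer: Q481N

Derivation:
Accumulating mutations along path to Kappa:
  At Alpha: gained [] -> total []
  At Kappa: gained ['Q481N'] -> total ['Q481N']
Mutations(Kappa) = ['Q481N']
Accumulating mutations along path to Beta:
  At Alpha: gained [] -> total []
  At Kappa: gained ['Q481N'] -> total ['Q481N']
  At Beta: gained ['Y736Q', 'D738H'] -> total ['D738H', 'Q481N', 'Y736Q']
Mutations(Beta) = ['D738H', 'Q481N', 'Y736Q']
Intersection: ['Q481N'] ∩ ['D738H', 'Q481N', 'Y736Q'] = ['Q481N']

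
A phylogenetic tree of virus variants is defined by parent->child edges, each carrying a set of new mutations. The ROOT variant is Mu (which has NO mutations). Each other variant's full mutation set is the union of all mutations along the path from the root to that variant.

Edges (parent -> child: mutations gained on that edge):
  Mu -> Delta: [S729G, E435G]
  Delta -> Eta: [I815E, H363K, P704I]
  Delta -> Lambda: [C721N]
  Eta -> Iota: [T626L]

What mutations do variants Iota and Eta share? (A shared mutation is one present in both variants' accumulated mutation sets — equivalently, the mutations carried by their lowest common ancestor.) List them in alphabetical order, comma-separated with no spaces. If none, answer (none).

Answer: E435G,H363K,I815E,P704I,S729G

Derivation:
Accumulating mutations along path to Iota:
  At Mu: gained [] -> total []
  At Delta: gained ['S729G', 'E435G'] -> total ['E435G', 'S729G']
  At Eta: gained ['I815E', 'H363K', 'P704I'] -> total ['E435G', 'H363K', 'I815E', 'P704I', 'S729G']
  At Iota: gained ['T626L'] -> total ['E435G', 'H363K', 'I815E', 'P704I', 'S729G', 'T626L']
Mutations(Iota) = ['E435G', 'H363K', 'I815E', 'P704I', 'S729G', 'T626L']
Accumulating mutations along path to Eta:
  At Mu: gained [] -> total []
  At Delta: gained ['S729G', 'E435G'] -> total ['E435G', 'S729G']
  At Eta: gained ['I815E', 'H363K', 'P704I'] -> total ['E435G', 'H363K', 'I815E', 'P704I', 'S729G']
Mutations(Eta) = ['E435G', 'H363K', 'I815E', 'P704I', 'S729G']
Intersection: ['E435G', 'H363K', 'I815E', 'P704I', 'S729G', 'T626L'] ∩ ['E435G', 'H363K', 'I815E', 'P704I', 'S729G'] = ['E435G', 'H363K', 'I815E', 'P704I', 'S729G']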